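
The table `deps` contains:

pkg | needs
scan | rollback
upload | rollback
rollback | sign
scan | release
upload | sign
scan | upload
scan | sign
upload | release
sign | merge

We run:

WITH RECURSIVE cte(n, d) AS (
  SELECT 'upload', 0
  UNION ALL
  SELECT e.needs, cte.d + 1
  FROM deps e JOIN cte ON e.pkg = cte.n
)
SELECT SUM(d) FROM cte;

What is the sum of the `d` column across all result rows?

Base: (upload, d=0).
Iteration 1: edges from {upload} -> (release, d=1), (rollback, d=1), (sign, d=1).
Iteration 2: edges from {release,rollback,sign} -> (merge, d=2), (sign, d=2).
Iteration 3: edges from {merge,sign} -> (merge, d=3).
Iteration 4: no outgoing edges from {merge}; recursion stops.
SUM(d) = 0 + 1 + 1 + 1 + 2 + 2 + 3 = 10.

10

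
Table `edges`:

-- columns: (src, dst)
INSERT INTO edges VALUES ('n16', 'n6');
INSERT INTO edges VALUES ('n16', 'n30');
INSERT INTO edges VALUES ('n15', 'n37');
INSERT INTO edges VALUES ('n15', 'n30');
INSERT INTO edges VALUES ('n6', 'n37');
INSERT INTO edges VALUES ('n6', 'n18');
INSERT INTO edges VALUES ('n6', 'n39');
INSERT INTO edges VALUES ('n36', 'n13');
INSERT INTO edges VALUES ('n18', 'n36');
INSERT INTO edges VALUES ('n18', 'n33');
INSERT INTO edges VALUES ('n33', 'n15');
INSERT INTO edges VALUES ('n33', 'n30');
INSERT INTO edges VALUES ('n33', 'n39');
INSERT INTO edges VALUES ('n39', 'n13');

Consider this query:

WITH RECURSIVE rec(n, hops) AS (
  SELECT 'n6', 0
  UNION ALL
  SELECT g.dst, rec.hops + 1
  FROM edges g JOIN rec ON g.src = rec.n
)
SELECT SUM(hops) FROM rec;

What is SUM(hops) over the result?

33

Base: (n6, hops=0).
Iteration 1: edges from {n6} -> (n18, hops=1), (n37, hops=1), (n39, hops=1).
Iteration 2: edges from {n18,n37,n39} -> (n13, hops=2), (n33, hops=2), (n36, hops=2).
Iteration 3: edges from {n13,n33,n36} -> (n13, hops=3), (n15, hops=3), (n30, hops=3), (n39, hops=3).
Iteration 4: edges from {n13,n15,n30,n39} -> (n13, hops=4), (n30, hops=4), (n37, hops=4).
Iteration 5: no outgoing edges from {n13,n30,n37}; recursion stops.
SUM(hops) = 0 + 1 + 1 + 1 + 2 + 2 + 2 + 3 + 3 + 3 + 3 + 4 + 4 + 4 = 33.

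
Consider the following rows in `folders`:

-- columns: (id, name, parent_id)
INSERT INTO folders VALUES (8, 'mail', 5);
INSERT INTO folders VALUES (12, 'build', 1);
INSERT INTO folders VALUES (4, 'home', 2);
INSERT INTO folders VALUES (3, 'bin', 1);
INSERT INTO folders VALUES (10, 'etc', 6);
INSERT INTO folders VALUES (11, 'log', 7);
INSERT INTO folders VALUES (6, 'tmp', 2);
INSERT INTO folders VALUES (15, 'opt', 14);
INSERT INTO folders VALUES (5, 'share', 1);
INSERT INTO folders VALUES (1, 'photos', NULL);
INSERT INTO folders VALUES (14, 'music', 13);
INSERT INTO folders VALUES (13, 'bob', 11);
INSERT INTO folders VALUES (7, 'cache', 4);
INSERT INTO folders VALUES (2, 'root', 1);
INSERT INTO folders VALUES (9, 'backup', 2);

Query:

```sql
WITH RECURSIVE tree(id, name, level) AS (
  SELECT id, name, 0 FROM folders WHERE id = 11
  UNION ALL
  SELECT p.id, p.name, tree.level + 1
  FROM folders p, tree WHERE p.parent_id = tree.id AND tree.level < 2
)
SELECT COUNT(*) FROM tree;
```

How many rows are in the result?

3

Base: id=11 (log) at level 0.
Iteration 1: rows with parent_id in {11} -> bob (id 13, level 1).
Iteration 2: rows with parent_id in {13} -> music (id 14, level 2).
Iteration 3: level < 2 fails for all current rows; recursion stops.
Total rows emitted: 3.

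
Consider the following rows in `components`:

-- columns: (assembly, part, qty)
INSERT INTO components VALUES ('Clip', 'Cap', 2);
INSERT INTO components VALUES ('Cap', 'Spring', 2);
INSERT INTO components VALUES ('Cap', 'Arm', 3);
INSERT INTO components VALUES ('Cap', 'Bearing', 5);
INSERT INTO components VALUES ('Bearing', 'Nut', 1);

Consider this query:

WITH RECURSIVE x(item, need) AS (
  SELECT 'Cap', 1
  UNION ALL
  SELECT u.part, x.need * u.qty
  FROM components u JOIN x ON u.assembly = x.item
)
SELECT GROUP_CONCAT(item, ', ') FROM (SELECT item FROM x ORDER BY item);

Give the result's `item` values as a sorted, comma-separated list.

Base: (Cap, need=1).
Iteration 1: components of {Cap} -> Arm = 1*3 = 3, Bearing = 1*5 = 5, Spring = 1*2 = 2.
Iteration 2: components of {Arm,Bearing,Spring} -> Nut = 5*1 = 5.
Iteration 3: no further components; recursion stops.

Arm, Bearing, Cap, Nut, Spring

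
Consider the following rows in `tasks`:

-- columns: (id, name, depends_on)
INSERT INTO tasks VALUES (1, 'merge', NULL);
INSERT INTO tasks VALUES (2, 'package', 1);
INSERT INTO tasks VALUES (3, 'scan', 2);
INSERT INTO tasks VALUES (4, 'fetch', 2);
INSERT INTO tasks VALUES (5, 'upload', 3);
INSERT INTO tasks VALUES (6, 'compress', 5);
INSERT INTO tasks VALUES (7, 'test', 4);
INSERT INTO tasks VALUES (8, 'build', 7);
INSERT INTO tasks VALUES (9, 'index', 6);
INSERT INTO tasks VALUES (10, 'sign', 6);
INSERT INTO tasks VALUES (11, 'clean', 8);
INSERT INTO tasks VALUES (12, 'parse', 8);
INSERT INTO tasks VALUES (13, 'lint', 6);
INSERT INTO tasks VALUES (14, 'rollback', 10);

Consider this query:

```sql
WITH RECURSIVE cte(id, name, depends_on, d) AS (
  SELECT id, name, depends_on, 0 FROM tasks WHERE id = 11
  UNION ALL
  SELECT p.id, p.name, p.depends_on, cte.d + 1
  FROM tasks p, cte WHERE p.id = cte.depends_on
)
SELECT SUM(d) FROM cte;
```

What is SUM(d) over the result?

15

Base: id=11 (clean), depends_on=8, d 0.
Iteration 1: join on id=8 -> build (id 8, depends_on=7, d 1).
Iteration 2: join on id=7 -> test (id 7, depends_on=4, d 2).
Iteration 3: join on id=4 -> fetch (id 4, depends_on=2, d 3).
Iteration 4: join on id=2 -> package (id 2, depends_on=1, d 4).
Iteration 5: join on id=1 -> merge (id 1, depends_on=NULL, d 5).
Iteration 6: depends_on is NULL; no match; recursion stops.
SUM(d) = 0 + 1 + 2 + 3 + 4 + 5 = 15.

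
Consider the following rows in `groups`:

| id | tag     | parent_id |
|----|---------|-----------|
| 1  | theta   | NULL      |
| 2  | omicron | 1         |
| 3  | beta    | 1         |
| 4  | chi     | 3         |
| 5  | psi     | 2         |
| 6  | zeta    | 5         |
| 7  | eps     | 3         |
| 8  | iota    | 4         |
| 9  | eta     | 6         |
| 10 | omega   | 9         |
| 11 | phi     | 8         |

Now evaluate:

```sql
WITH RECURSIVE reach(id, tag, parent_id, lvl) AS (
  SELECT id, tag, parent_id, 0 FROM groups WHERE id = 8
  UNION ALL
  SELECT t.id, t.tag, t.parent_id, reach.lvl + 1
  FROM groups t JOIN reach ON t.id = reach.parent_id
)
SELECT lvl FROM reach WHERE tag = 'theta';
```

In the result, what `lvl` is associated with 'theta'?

Base: id=8 (iota), parent_id=4, lvl 0.
Iteration 1: join on id=4 -> chi (id 4, parent_id=3, lvl 1).
Iteration 2: join on id=3 -> beta (id 3, parent_id=1, lvl 2).
Iteration 3: join on id=1 -> theta (id 1, parent_id=NULL, lvl 3).
Iteration 4: parent_id is NULL; no match; recursion stops.

3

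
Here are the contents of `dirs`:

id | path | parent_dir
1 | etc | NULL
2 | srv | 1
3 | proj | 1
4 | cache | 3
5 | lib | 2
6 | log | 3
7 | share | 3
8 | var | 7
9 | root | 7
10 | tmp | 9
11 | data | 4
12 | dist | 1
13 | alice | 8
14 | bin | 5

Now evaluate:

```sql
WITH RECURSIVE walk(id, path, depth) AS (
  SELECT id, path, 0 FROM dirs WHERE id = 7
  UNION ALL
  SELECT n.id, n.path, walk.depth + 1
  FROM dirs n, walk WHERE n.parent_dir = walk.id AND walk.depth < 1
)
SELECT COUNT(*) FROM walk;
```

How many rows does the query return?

3

Base: id=7 (share) at depth 0.
Iteration 1: rows with parent_dir in {7} -> var (id 8, depth 1), root (id 9, depth 1).
Iteration 2: depth < 1 fails for all current rows; recursion stops.
Total rows emitted: 3.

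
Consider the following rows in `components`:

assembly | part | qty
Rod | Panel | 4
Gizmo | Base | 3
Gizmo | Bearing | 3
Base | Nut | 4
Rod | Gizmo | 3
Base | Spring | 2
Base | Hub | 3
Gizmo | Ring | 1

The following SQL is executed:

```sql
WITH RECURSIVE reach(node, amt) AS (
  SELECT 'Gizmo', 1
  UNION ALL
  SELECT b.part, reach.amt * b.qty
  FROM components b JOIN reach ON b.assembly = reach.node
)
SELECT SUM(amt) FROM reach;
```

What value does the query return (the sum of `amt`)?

35

Base: (Gizmo, amt=1).
Iteration 1: components of {Gizmo} -> Base = 1*3 = 3, Bearing = 1*3 = 3, Ring = 1*1 = 1.
Iteration 2: components of {Base,Bearing,Ring} -> Hub = 3*3 = 9, Nut = 3*4 = 12, Spring = 3*2 = 6.
Iteration 3: no further components; recursion stops.
SUM(amt) = 1 + 3 + 3 + 1 + 12 + 9 + 6 = 35.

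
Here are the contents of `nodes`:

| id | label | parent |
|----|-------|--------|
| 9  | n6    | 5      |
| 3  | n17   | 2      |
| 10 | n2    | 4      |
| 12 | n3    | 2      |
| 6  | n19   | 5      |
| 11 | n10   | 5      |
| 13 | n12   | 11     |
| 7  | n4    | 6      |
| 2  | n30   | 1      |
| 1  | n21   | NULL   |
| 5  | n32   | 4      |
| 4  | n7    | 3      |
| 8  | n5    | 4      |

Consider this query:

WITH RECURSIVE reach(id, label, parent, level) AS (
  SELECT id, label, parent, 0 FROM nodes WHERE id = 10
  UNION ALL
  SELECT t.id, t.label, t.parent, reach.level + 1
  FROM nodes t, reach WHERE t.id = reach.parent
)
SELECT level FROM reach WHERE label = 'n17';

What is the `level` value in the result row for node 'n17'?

Base: id=10 (n2), parent=4, level 0.
Iteration 1: join on id=4 -> n7 (id 4, parent=3, level 1).
Iteration 2: join on id=3 -> n17 (id 3, parent=2, level 2).
Iteration 3: join on id=2 -> n30 (id 2, parent=1, level 3).
Iteration 4: join on id=1 -> n21 (id 1, parent=NULL, level 4).
Iteration 5: parent is NULL; no match; recursion stops.

2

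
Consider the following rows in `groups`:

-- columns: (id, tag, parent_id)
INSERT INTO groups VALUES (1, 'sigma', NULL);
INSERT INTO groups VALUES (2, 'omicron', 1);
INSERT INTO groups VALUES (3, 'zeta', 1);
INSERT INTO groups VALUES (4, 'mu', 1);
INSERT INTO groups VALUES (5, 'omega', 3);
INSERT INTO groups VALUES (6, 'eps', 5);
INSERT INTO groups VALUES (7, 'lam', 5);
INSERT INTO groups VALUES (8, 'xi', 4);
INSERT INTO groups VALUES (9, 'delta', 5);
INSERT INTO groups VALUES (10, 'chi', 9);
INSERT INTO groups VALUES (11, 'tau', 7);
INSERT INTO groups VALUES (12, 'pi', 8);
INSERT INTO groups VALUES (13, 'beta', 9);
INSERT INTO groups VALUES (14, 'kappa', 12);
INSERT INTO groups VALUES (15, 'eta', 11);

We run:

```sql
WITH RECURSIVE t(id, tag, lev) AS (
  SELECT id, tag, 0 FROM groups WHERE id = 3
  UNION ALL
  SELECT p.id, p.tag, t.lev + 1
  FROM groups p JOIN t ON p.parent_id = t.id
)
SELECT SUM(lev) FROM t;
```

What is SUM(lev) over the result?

Base: id=3 (zeta) at lev 0.
Iteration 1: rows with parent_id in {3} -> omega (id 5, lev 1).
Iteration 2: rows with parent_id in {5} -> eps (id 6, lev 2), lam (id 7, lev 2), delta (id 9, lev 2).
Iteration 3: rows with parent_id in {6,7,9} -> chi (id 10, lev 3), tau (id 11, lev 3), beta (id 13, lev 3).
Iteration 4: rows with parent_id in {10,11,13} -> eta (id 15, lev 4).
Iteration 5: no rows with parent_id in {15}; recursion stops.
SUM(lev) = 0 + 1 + 2 + 2 + 2 + 3 + 3 + 3 + 4 = 20.

20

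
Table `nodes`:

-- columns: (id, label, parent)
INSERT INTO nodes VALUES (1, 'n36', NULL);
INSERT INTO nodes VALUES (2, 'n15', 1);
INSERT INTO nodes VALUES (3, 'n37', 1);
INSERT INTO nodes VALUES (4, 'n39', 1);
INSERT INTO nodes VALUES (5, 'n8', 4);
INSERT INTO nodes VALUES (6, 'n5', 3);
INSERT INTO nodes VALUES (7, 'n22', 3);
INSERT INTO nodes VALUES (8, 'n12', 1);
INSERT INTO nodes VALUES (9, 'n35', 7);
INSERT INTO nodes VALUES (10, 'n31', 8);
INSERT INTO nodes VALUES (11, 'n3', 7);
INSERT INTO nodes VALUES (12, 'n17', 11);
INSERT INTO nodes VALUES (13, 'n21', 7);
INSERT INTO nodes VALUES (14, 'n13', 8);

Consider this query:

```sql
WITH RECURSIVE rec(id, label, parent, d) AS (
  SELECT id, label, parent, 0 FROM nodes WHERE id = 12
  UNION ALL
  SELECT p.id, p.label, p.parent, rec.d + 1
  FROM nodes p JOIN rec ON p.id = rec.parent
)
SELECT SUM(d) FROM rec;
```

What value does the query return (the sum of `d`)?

10

Base: id=12 (n17), parent=11, d 0.
Iteration 1: join on id=11 -> n3 (id 11, parent=7, d 1).
Iteration 2: join on id=7 -> n22 (id 7, parent=3, d 2).
Iteration 3: join on id=3 -> n37 (id 3, parent=1, d 3).
Iteration 4: join on id=1 -> n36 (id 1, parent=NULL, d 4).
Iteration 5: parent is NULL; no match; recursion stops.
SUM(d) = 0 + 1 + 2 + 3 + 4 = 10.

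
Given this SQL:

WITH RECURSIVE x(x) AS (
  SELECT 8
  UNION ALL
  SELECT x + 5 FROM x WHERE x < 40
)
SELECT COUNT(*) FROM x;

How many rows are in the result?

Base: x=8.
Iteration 1: 8 < 40 holds -> x = 8 + 5 = 13.
Iteration 2: 13 < 40 holds -> x = 13 + 5 = 18.
Iteration 3: 18 < 40 holds -> x = 18 + 5 = 23.
Iteration 4: 23 < 40 holds -> x = 23 + 5 = 28.
Iteration 5: 28 < 40 holds -> x = 28 + 5 = 33.
Iteration 6: 33 < 40 holds -> x = 33 + 5 = 38.
Iteration 7: 38 < 40 holds -> x = 38 + 5 = 43.
Iteration 8: 43 < 40 fails; recursion stops.
Total rows emitted: 8.

8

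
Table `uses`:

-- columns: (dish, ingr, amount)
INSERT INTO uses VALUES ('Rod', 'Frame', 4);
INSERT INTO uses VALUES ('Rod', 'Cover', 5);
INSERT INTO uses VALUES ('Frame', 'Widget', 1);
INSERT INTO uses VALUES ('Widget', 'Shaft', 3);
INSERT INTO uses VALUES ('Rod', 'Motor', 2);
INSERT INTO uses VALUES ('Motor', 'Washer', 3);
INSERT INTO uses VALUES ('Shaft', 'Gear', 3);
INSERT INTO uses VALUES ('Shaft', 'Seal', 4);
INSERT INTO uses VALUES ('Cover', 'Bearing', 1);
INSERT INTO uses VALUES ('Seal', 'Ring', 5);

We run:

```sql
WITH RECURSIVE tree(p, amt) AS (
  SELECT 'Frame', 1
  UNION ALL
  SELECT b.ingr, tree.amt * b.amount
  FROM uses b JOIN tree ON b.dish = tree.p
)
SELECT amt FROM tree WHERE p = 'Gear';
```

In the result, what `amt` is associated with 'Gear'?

9

Base: (Frame, amt=1).
Iteration 1: components of {Frame} -> Widget = 1*1 = 1.
Iteration 2: components of {Widget} -> Shaft = 1*3 = 3.
Iteration 3: components of {Shaft} -> Gear = 3*3 = 9, Seal = 3*4 = 12.
Iteration 4: components of {Gear,Seal} -> Ring = 12*5 = 60.
Iteration 5: no further components; recursion stops.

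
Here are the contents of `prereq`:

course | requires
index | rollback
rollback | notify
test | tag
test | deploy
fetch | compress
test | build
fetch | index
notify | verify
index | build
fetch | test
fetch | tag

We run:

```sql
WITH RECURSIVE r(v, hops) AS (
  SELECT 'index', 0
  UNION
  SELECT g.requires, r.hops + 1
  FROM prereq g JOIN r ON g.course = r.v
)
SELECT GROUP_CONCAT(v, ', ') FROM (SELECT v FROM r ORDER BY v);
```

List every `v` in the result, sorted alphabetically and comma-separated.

build, index, notify, rollback, verify

Base: (index, hops=0).
Iteration 1: edges from {index} -> (build, hops=1), (rollback, hops=1).
Iteration 2: edges from {build,rollback} -> (notify, hops=2).
Iteration 3: edges from {notify} -> (verify, hops=3).
Iteration 4: no outgoing edges from {verify}; recursion stops.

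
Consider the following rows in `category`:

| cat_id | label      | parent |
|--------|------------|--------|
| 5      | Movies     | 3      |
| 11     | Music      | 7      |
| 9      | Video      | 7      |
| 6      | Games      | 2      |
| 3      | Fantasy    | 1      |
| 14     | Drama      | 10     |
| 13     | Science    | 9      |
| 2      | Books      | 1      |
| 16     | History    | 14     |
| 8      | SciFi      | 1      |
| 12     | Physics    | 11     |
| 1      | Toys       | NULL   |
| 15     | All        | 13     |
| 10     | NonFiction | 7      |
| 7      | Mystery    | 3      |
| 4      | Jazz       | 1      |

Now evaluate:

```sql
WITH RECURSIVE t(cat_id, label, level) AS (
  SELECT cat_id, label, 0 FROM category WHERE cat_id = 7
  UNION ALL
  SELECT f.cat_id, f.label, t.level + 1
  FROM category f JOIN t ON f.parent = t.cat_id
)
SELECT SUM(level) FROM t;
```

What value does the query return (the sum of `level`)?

Base: cat_id=7 (Mystery) at level 0.
Iteration 1: rows with parent in {7} -> Video (id 9, level 1), NonFiction (id 10, level 1), Music (id 11, level 1).
Iteration 2: rows with parent in {9,10,11} -> Physics (id 12, level 2), Science (id 13, level 2), Drama (id 14, level 2).
Iteration 3: rows with parent in {12,13,14} -> All (id 15, level 3), History (id 16, level 3).
Iteration 4: no rows with parent in {15,16}; recursion stops.
SUM(level) = 0 + 1 + 1 + 1 + 2 + 2 + 2 + 3 + 3 = 15.

15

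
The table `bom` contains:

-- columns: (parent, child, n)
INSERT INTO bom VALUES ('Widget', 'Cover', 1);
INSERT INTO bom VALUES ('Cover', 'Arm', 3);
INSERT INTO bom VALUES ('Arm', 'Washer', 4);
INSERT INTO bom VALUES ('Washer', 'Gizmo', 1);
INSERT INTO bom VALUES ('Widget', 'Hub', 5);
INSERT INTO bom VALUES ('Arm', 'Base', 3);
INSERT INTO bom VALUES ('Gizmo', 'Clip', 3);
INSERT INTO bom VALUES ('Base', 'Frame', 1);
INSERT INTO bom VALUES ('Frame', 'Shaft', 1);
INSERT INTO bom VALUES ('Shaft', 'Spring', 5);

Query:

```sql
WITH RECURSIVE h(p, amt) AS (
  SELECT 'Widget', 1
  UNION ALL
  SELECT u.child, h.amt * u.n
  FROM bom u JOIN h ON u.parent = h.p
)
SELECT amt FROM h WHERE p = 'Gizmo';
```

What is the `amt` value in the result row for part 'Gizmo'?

Base: (Widget, amt=1).
Iteration 1: components of {Widget} -> Cover = 1*1 = 1, Hub = 1*5 = 5.
Iteration 2: components of {Cover,Hub} -> Arm = 1*3 = 3.
Iteration 3: components of {Arm} -> Base = 3*3 = 9, Washer = 3*4 = 12.
Iteration 4: components of {Base,Washer} -> Frame = 9*1 = 9, Gizmo = 12*1 = 12.
Iteration 5: components of {Frame,Gizmo} -> Clip = 12*3 = 36, Shaft = 9*1 = 9.
Iteration 6: components of {Clip,Shaft} -> Spring = 9*5 = 45.
Iteration 7: no further components; recursion stops.

12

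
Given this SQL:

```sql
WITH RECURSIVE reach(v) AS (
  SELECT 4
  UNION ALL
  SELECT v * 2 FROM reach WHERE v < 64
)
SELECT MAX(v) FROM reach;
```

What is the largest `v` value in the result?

64

Base: v=4.
Iteration 1: 4 < 64 holds -> v = 4 * 2 = 8.
Iteration 2: 8 < 64 holds -> v = 8 * 2 = 16.
Iteration 3: 16 < 64 holds -> v = 16 * 2 = 32.
Iteration 4: 32 < 64 holds -> v = 32 * 2 = 64.
Iteration 5: 64 < 64 fails; recursion stops.
v values: 4, 8, 16, 32, 64; the maximum is 64.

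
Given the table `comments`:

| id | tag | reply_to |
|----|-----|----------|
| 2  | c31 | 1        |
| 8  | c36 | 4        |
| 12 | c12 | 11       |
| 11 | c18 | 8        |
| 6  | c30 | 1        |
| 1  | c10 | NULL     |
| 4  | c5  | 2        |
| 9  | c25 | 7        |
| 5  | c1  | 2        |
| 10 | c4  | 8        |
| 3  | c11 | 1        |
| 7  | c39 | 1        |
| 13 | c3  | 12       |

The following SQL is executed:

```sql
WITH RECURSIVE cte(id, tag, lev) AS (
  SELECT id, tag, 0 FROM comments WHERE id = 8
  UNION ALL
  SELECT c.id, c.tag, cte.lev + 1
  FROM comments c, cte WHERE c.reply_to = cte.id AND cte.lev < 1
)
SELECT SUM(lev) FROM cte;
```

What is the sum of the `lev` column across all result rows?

2

Base: id=8 (c36) at lev 0.
Iteration 1: rows with reply_to in {8} -> c4 (id 10, lev 1), c18 (id 11, lev 1).
Iteration 2: lev < 1 fails for all current rows; recursion stops.
SUM(lev) = 0 + 1 + 1 = 2.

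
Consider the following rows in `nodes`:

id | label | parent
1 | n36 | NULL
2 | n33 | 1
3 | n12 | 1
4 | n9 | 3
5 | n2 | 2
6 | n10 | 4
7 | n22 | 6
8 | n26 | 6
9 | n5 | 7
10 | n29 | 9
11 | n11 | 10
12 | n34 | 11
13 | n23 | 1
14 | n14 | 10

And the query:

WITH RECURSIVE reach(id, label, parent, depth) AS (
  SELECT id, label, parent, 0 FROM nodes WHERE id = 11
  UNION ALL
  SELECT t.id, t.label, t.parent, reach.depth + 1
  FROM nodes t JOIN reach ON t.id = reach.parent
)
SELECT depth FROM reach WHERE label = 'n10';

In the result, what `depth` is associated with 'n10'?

Base: id=11 (n11), parent=10, depth 0.
Iteration 1: join on id=10 -> n29 (id 10, parent=9, depth 1).
Iteration 2: join on id=9 -> n5 (id 9, parent=7, depth 2).
Iteration 3: join on id=7 -> n22 (id 7, parent=6, depth 3).
Iteration 4: join on id=6 -> n10 (id 6, parent=4, depth 4).
Iteration 5: join on id=4 -> n9 (id 4, parent=3, depth 5).
Iteration 6: join on id=3 -> n12 (id 3, parent=1, depth 6).
Iteration 7: join on id=1 -> n36 (id 1, parent=NULL, depth 7).
Iteration 8: parent is NULL; no match; recursion stops.

4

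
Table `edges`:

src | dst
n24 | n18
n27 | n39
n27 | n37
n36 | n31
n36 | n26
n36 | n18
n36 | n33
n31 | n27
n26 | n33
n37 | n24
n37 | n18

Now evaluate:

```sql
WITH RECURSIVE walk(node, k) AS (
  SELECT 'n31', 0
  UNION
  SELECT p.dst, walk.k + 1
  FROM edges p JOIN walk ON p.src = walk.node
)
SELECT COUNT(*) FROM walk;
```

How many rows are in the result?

7

Base: (n31, k=0).
Iteration 1: edges from {n31} -> (n27, k=1).
Iteration 2: edges from {n27} -> (n37, k=2), (n39, k=2).
Iteration 3: edges from {n37,n39} -> (n18, k=3), (n24, k=3).
Iteration 4: edges from {n18,n24} -> (n18, k=4).
Iteration 5: no outgoing edges from {n18}; recursion stops.
Total rows emitted: 7.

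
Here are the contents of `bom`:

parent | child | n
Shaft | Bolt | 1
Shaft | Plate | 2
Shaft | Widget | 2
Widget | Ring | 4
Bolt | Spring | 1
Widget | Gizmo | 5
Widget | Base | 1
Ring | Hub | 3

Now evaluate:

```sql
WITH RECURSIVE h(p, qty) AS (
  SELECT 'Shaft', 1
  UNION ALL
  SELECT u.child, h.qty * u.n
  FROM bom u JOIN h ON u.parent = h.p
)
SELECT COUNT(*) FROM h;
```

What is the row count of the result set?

9

Base: (Shaft, qty=1).
Iteration 1: components of {Shaft} -> Bolt = 1*1 = 1, Plate = 1*2 = 2, Widget = 1*2 = 2.
Iteration 2: components of {Bolt,Plate,Widget} -> Base = 2*1 = 2, Gizmo = 2*5 = 10, Ring = 2*4 = 8, Spring = 1*1 = 1.
Iteration 3: components of {Base,Gizmo,Ring,Spring} -> Hub = 8*3 = 24.
Iteration 4: no further components; recursion stops.
Total rows emitted: 9.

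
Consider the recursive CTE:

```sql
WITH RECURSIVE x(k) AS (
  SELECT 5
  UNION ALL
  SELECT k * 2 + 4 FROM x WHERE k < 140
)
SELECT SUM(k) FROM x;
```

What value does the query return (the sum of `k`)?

259

Base: k=5.
Iteration 1: 5 < 140 holds -> k = 5 * 2 + 4 = 14.
Iteration 2: 14 < 140 holds -> k = 14 * 2 + 4 = 32.
Iteration 3: 32 < 140 holds -> k = 32 * 2 + 4 = 68.
Iteration 4: 68 < 140 holds -> k = 68 * 2 + 4 = 140.
Iteration 5: 140 < 140 fails; recursion stops.
SUM(k) = 5 + 14 + 32 + 68 + 140 = 259.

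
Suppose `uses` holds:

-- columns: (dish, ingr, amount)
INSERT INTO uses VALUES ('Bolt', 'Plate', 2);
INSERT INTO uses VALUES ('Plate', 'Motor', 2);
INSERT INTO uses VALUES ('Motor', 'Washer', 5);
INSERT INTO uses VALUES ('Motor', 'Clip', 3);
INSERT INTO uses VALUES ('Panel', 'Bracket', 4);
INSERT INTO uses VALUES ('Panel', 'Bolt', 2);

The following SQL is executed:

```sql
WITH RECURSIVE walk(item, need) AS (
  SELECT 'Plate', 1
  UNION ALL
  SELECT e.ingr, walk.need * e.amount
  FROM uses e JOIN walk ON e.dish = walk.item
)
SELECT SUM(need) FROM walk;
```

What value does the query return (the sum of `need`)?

19

Base: (Plate, need=1).
Iteration 1: components of {Plate} -> Motor = 1*2 = 2.
Iteration 2: components of {Motor} -> Clip = 2*3 = 6, Washer = 2*5 = 10.
Iteration 3: no further components; recursion stops.
SUM(need) = 1 + 2 + 10 + 6 = 19.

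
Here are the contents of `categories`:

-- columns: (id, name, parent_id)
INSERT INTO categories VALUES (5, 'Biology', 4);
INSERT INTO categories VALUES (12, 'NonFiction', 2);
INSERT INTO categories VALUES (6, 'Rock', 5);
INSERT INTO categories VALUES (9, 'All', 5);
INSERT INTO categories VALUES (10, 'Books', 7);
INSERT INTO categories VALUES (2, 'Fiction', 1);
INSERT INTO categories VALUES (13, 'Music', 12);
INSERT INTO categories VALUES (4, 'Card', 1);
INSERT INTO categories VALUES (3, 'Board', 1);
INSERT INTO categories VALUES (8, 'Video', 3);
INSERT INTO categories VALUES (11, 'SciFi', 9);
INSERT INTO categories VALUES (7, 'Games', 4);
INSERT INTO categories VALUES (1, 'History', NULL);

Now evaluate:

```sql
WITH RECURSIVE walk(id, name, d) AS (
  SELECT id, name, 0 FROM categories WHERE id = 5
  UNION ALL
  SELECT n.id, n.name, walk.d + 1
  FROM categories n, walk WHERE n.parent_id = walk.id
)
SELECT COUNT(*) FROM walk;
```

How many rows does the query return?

Base: id=5 (Biology) at d 0.
Iteration 1: rows with parent_id in {5} -> Rock (id 6, d 1), All (id 9, d 1).
Iteration 2: rows with parent_id in {6,9} -> SciFi (id 11, d 2).
Iteration 3: no rows with parent_id in {11}; recursion stops.
Total rows emitted: 4.

4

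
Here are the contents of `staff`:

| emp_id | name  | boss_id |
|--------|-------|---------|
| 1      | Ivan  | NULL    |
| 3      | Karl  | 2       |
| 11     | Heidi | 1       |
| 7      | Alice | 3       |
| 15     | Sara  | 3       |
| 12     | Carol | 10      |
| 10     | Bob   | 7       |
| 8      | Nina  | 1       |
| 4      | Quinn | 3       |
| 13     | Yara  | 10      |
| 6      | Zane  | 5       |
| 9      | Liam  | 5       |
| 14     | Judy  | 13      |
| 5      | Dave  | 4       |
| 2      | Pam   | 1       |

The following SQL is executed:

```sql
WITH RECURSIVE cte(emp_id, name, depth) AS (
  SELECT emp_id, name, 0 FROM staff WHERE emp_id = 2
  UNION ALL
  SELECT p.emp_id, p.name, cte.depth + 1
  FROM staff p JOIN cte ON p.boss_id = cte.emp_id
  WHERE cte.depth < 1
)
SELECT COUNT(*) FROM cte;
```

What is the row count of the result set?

Base: emp_id=2 (Pam) at depth 0.
Iteration 1: rows with boss_id in {2} -> Karl (id 3, depth 1).
Iteration 2: depth < 1 fails for all current rows; recursion stops.
Total rows emitted: 2.

2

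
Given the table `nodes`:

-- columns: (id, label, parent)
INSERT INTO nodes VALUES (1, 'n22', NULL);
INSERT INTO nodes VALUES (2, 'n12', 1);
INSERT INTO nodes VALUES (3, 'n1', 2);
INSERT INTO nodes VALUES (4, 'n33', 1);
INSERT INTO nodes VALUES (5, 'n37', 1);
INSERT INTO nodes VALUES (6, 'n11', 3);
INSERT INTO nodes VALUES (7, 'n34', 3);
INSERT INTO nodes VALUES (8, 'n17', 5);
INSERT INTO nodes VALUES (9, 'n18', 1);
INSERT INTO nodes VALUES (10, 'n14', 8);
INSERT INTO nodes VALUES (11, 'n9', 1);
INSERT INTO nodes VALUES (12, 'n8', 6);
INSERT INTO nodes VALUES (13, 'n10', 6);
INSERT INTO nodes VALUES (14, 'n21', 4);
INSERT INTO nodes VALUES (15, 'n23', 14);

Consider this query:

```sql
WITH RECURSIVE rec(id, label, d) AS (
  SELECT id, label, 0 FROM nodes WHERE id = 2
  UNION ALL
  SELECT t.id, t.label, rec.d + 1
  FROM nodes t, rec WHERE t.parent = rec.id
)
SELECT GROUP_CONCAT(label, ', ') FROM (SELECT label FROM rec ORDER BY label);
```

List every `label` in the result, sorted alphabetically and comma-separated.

Base: id=2 (n12) at d 0.
Iteration 1: rows with parent in {2} -> n1 (id 3, d 1).
Iteration 2: rows with parent in {3} -> n11 (id 6, d 2), n34 (id 7, d 2).
Iteration 3: rows with parent in {6,7} -> n8 (id 12, d 3), n10 (id 13, d 3).
Iteration 4: no rows with parent in {12,13}; recursion stops.

n1, n10, n11, n12, n34, n8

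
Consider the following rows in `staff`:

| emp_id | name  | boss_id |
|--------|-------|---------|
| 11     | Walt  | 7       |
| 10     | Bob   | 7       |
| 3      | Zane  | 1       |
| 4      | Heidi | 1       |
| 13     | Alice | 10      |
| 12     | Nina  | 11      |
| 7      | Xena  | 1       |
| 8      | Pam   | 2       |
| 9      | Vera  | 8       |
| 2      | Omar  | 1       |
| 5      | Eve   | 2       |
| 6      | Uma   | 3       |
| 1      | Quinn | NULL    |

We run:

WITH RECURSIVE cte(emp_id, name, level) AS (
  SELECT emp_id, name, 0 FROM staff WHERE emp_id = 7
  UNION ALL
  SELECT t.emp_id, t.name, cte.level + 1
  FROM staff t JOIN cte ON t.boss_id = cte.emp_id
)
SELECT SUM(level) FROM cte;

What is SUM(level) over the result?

Base: emp_id=7 (Xena) at level 0.
Iteration 1: rows with boss_id in {7} -> Bob (id 10, level 1), Walt (id 11, level 1).
Iteration 2: rows with boss_id in {10,11} -> Nina (id 12, level 2), Alice (id 13, level 2).
Iteration 3: no rows with boss_id in {12,13}; recursion stops.
SUM(level) = 0 + 1 + 1 + 2 + 2 = 6.

6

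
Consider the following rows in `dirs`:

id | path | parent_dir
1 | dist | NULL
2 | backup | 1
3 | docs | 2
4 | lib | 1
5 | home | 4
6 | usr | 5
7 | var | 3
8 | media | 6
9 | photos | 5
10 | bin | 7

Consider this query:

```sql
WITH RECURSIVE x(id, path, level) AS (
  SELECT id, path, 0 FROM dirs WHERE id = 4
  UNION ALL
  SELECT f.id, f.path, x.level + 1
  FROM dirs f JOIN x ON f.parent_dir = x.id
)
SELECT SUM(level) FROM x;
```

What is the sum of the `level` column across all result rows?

Base: id=4 (lib) at level 0.
Iteration 1: rows with parent_dir in {4} -> home (id 5, level 1).
Iteration 2: rows with parent_dir in {5} -> usr (id 6, level 2), photos (id 9, level 2).
Iteration 3: rows with parent_dir in {6,9} -> media (id 8, level 3).
Iteration 4: no rows with parent_dir in {8}; recursion stops.
SUM(level) = 0 + 1 + 2 + 2 + 3 = 8.

8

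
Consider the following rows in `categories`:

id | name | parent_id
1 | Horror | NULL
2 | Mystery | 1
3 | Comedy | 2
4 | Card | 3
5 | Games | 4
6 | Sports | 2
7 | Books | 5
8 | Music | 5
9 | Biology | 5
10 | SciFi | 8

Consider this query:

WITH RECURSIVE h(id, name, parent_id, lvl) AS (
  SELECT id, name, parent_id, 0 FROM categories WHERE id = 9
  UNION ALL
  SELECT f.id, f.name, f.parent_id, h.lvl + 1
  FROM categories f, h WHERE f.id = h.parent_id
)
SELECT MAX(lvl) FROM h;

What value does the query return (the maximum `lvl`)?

Base: id=9 (Biology), parent_id=5, lvl 0.
Iteration 1: join on id=5 -> Games (id 5, parent_id=4, lvl 1).
Iteration 2: join on id=4 -> Card (id 4, parent_id=3, lvl 2).
Iteration 3: join on id=3 -> Comedy (id 3, parent_id=2, lvl 3).
Iteration 4: join on id=2 -> Mystery (id 2, parent_id=1, lvl 4).
Iteration 5: join on id=1 -> Horror (id 1, parent_id=NULL, lvl 5).
Iteration 6: parent_id is NULL; no match; recursion stops.
lvl values: 0, 1, 2, 3, 4, 5; the maximum is 5.

5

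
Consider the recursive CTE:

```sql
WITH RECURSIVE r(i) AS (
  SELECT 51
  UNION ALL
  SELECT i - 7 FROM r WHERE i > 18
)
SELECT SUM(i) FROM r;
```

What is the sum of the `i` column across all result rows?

Base: i=51.
Iteration 1: 51 > 18 holds -> i = 51 - 7 = 44.
Iteration 2: 44 > 18 holds -> i = 44 - 7 = 37.
Iteration 3: 37 > 18 holds -> i = 37 - 7 = 30.
Iteration 4: 30 > 18 holds -> i = 30 - 7 = 23.
Iteration 5: 23 > 18 holds -> i = 23 - 7 = 16.
Iteration 6: 16 > 18 fails; recursion stops.
SUM(i) = 51 + 44 + 37 + 30 + 23 + 16 = 201.

201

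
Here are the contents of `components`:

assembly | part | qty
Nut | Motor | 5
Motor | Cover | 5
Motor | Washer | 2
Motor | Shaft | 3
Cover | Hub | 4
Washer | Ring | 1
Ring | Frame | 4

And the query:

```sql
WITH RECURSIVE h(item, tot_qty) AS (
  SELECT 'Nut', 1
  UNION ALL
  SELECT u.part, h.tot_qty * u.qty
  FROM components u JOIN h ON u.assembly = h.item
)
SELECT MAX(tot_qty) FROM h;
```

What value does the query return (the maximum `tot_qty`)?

100

Base: (Nut, tot_qty=1).
Iteration 1: components of {Nut} -> Motor = 1*5 = 5.
Iteration 2: components of {Motor} -> Cover = 5*5 = 25, Shaft = 5*3 = 15, Washer = 5*2 = 10.
Iteration 3: components of {Cover,Shaft,Washer} -> Hub = 25*4 = 100, Ring = 10*1 = 10.
Iteration 4: components of {Hub,Ring} -> Frame = 10*4 = 40.
Iteration 5: no further components; recursion stops.
tot_qty values: 1, 5, 25, 10, 15, 100, 10, 40; the maximum is 100.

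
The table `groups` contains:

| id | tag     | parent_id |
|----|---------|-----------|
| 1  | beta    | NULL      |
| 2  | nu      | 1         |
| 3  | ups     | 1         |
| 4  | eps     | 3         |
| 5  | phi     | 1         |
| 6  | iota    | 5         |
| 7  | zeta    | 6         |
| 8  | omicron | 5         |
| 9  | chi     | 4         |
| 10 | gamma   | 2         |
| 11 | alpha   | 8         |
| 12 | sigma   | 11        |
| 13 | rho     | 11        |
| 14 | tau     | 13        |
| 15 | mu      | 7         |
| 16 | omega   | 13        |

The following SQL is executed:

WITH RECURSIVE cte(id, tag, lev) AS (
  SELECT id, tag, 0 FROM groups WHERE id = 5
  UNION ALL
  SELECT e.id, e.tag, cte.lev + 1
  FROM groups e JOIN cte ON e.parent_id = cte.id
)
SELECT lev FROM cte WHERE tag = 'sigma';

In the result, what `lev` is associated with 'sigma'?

Base: id=5 (phi) at lev 0.
Iteration 1: rows with parent_id in {5} -> iota (id 6, lev 1), omicron (id 8, lev 1).
Iteration 2: rows with parent_id in {6,8} -> zeta (id 7, lev 2), alpha (id 11, lev 2).
Iteration 3: rows with parent_id in {7,11} -> sigma (id 12, lev 3), rho (id 13, lev 3), mu (id 15, lev 3).
Iteration 4: rows with parent_id in {12,13,15} -> tau (id 14, lev 4), omega (id 16, lev 4).
Iteration 5: no rows with parent_id in {14,16}; recursion stops.

3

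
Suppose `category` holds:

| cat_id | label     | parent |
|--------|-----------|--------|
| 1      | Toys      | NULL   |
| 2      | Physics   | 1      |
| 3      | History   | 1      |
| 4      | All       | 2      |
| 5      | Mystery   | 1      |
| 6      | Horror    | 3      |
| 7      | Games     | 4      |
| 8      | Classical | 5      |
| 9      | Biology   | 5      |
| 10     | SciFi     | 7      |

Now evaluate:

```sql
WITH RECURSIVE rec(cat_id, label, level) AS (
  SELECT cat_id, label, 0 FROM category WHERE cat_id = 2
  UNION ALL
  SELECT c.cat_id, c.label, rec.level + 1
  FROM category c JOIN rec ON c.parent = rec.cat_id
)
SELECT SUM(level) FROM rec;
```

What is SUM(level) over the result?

Base: cat_id=2 (Physics) at level 0.
Iteration 1: rows with parent in {2} -> All (id 4, level 1).
Iteration 2: rows with parent in {4} -> Games (id 7, level 2).
Iteration 3: rows with parent in {7} -> SciFi (id 10, level 3).
Iteration 4: no rows with parent in {10}; recursion stops.
SUM(level) = 0 + 1 + 2 + 3 = 6.

6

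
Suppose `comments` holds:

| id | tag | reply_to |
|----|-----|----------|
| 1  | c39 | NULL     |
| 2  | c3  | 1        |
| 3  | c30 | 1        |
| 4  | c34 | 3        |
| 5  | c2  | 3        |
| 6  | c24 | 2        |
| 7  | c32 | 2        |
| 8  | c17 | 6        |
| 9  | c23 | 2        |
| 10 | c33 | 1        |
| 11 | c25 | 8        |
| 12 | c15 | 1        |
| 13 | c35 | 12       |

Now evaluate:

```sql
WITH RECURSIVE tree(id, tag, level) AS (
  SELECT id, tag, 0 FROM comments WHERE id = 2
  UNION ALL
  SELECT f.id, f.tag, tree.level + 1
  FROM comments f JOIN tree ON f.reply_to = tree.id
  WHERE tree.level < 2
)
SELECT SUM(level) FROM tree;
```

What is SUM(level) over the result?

5

Base: id=2 (c3) at level 0.
Iteration 1: rows with reply_to in {2} -> c24 (id 6, level 1), c32 (id 7, level 1), c23 (id 9, level 1).
Iteration 2: rows with reply_to in {6,7,9} -> c17 (id 8, level 2).
Iteration 3: level < 2 fails for all current rows; recursion stops.
SUM(level) = 0 + 1 + 1 + 1 + 2 = 5.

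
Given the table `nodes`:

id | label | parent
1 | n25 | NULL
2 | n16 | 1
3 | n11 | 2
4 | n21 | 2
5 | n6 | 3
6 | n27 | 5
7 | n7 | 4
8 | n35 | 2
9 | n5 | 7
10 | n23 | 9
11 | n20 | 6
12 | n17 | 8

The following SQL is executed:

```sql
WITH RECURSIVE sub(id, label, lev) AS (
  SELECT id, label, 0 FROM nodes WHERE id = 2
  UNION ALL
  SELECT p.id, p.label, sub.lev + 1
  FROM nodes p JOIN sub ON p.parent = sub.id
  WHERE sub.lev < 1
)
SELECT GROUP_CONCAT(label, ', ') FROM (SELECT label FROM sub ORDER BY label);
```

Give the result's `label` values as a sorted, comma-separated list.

n11, n16, n21, n35

Base: id=2 (n16) at lev 0.
Iteration 1: rows with parent in {2} -> n11 (id 3, lev 1), n21 (id 4, lev 1), n35 (id 8, lev 1).
Iteration 2: lev < 1 fails for all current rows; recursion stops.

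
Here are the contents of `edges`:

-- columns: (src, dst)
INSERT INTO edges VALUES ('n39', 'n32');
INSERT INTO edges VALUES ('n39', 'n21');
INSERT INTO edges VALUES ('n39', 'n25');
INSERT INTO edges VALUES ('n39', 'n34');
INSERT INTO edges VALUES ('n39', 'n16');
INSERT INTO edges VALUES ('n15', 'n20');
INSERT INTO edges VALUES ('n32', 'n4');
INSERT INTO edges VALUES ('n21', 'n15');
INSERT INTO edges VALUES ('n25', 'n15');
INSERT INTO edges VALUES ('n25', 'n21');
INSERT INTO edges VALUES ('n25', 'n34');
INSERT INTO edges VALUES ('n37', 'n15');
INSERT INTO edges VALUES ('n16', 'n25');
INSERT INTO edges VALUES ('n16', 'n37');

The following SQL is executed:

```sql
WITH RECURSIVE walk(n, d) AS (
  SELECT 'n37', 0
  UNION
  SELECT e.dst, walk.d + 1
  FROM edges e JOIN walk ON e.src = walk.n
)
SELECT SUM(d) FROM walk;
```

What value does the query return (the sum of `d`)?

Base: (n37, d=0).
Iteration 1: edges from {n37} -> (n15, d=1).
Iteration 2: edges from {n15} -> (n20, d=2).
Iteration 3: no outgoing edges from {n20}; recursion stops.
SUM(d) = 0 + 1 + 2 = 3.

3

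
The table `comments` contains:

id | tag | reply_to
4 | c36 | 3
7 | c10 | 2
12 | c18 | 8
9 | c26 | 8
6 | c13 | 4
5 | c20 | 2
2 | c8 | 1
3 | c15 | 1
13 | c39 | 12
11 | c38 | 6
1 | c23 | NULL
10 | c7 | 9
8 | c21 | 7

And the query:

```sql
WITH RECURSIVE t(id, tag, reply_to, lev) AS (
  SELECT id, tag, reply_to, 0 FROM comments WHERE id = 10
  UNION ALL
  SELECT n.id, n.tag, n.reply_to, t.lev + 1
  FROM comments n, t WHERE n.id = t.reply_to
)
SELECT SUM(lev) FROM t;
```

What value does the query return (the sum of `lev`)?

15

Base: id=10 (c7), reply_to=9, lev 0.
Iteration 1: join on id=9 -> c26 (id 9, reply_to=8, lev 1).
Iteration 2: join on id=8 -> c21 (id 8, reply_to=7, lev 2).
Iteration 3: join on id=7 -> c10 (id 7, reply_to=2, lev 3).
Iteration 4: join on id=2 -> c8 (id 2, reply_to=1, lev 4).
Iteration 5: join on id=1 -> c23 (id 1, reply_to=NULL, lev 5).
Iteration 6: reply_to is NULL; no match; recursion stops.
SUM(lev) = 0 + 1 + 2 + 3 + 4 + 5 = 15.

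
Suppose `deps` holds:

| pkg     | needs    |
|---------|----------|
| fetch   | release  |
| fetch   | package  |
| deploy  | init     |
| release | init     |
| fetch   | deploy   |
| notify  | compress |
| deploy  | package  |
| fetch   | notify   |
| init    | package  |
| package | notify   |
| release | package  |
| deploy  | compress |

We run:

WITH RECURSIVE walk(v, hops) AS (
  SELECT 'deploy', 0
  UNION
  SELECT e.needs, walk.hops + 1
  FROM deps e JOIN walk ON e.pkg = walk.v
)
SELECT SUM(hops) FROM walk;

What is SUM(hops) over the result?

17

Base: (deploy, hops=0).
Iteration 1: edges from {deploy} -> (compress, hops=1), (init, hops=1), (package, hops=1).
Iteration 2: edges from {compress,init,package} -> (notify, hops=2), (package, hops=2).
Iteration 3: edges from {notify,package} -> (compress, hops=3), (notify, hops=3).
Iteration 4: edges from {compress,notify} -> (compress, hops=4).
Iteration 5: no outgoing edges from {compress}; recursion stops.
SUM(hops) = 0 + 1 + 1 + 1 + 2 + 2 + 3 + 3 + 4 = 17.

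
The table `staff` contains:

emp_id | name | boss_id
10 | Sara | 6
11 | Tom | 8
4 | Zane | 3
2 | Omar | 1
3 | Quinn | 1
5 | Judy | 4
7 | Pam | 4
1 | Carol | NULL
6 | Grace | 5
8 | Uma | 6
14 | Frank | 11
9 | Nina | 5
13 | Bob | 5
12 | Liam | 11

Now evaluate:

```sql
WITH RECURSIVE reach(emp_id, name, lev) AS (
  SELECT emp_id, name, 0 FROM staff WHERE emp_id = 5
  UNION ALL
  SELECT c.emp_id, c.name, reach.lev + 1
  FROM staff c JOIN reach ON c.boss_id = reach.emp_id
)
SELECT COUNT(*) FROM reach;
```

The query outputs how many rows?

9

Base: emp_id=5 (Judy) at lev 0.
Iteration 1: rows with boss_id in {5} -> Grace (id 6, lev 1), Nina (id 9, lev 1), Bob (id 13, lev 1).
Iteration 2: rows with boss_id in {6,9,13} -> Uma (id 8, lev 2), Sara (id 10, lev 2).
Iteration 3: rows with boss_id in {8,10} -> Tom (id 11, lev 3).
Iteration 4: rows with boss_id in {11} -> Liam (id 12, lev 4), Frank (id 14, lev 4).
Iteration 5: no rows with boss_id in {12,14}; recursion stops.
Total rows emitted: 9.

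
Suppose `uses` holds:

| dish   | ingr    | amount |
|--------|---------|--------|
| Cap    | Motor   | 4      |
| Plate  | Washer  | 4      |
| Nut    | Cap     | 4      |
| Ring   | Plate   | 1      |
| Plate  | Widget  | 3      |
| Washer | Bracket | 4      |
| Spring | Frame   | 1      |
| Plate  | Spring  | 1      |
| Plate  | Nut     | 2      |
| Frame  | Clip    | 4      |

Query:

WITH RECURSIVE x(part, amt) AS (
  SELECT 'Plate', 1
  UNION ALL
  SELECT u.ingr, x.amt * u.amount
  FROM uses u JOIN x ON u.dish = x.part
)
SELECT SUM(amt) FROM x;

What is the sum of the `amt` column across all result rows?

72

Base: (Plate, amt=1).
Iteration 1: components of {Plate} -> Nut = 1*2 = 2, Spring = 1*1 = 1, Washer = 1*4 = 4, Widget = 1*3 = 3.
Iteration 2: components of {Nut,Spring,Washer,Widget} -> Bracket = 4*4 = 16, Cap = 2*4 = 8, Frame = 1*1 = 1.
Iteration 3: components of {Bracket,Cap,Frame} -> Clip = 1*4 = 4, Motor = 8*4 = 32.
Iteration 4: no further components; recursion stops.
SUM(amt) = 1 + 2 + 3 + 4 + 1 + 8 + 16 + 1 + 32 + 4 = 72.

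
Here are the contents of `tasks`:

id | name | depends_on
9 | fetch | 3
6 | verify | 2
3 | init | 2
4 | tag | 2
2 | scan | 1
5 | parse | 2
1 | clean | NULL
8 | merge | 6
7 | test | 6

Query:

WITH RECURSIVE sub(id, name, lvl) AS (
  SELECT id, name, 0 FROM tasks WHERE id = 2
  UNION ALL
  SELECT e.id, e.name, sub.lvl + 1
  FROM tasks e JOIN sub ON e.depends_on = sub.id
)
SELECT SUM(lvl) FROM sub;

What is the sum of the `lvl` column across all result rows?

10

Base: id=2 (scan) at lvl 0.
Iteration 1: rows with depends_on in {2} -> init (id 3, lvl 1), tag (id 4, lvl 1), parse (id 5, lvl 1), verify (id 6, lvl 1).
Iteration 2: rows with depends_on in {3,4,5,6} -> test (id 7, lvl 2), merge (id 8, lvl 2), fetch (id 9, lvl 2).
Iteration 3: no rows with depends_on in {7,8,9}; recursion stops.
SUM(lvl) = 0 + 1 + 1 + 1 + 1 + 2 + 2 + 2 = 10.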